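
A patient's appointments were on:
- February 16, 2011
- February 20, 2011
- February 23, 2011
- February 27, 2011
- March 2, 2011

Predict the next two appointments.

The gap pattern 4, 3, 4, 3 repeats every 2 events.
These are the Wednesdays and Sundays of each week.
Next Sunday: March 6, 2011.
Next Wednesday: March 9, 2011.

March 6, 2011; March 9, 2011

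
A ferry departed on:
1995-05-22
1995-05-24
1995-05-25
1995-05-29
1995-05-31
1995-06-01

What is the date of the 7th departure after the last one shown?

Gaps: 2, 1, 4, 2, 1 days — not constant, but cyclic with period 3.
The events fall on every Monday, Wednesday and Thursday.
Next Monday: 1995-06-05.
Next Wednesday: 1995-06-07.
The following Thursday is 1995-06-08.
Next Monday: 1995-06-12.
The following Wednesday is 1995-06-14.
Next Thursday: 1995-06-15.
Next Monday: 1995-06-19.

1995-06-19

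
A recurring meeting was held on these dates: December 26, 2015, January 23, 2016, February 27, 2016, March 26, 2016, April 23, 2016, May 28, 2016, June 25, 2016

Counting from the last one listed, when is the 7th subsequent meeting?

Gaps: 28, 35, 28, 28, 35, 28 days — a mix of 28 and 35. Every date is a Saturday.
Each is the 4th Saturday of its month.
4th Saturday of July 2016: July 23, 2016.
August 2016 — 4th Saturday is August 27, 2016.
4th Saturday of September 2016: September 24, 2016.
October 2016 — 4th Saturday is October 22, 2016.
4th Saturday of November 2016: November 26, 2016.
4th Saturday of December 2016: December 24, 2016.
4th Saturday of January 2017: January 28, 2017.

January 28, 2017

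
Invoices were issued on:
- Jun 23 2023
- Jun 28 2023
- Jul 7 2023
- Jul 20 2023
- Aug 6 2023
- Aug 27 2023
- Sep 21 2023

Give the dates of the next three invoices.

Oct 20 2023, Nov 22 2023, Dec 29 2023

Gaps: 5, 9, 13, 17, 21, 25 days — each gap is 4 larger than the previous one.
Next gap: 29 days. Sep 21 2023 + 29 days = Oct 20 2023.
Next gap: 33 days. Oct 20 2023 + 33 days = Nov 22 2023.
Next gap: 37 days. Nov 22 2023 + 37 days = Dec 29 2023.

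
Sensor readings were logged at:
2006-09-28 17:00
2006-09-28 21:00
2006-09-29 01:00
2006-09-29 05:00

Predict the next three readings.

Gaps: 4, 4, 4 hours — each event is 4 hours after the previous one.
2006-09-29 05:00 + 4 h = 2006-09-29 09:00.
2006-09-29 09:00 + 4 h = 2006-09-29 13:00.
2006-09-29 13:00 + 4 h = 2006-09-29 17:00.

2006-09-29 09:00, 2006-09-29 13:00, 2006-09-29 17:00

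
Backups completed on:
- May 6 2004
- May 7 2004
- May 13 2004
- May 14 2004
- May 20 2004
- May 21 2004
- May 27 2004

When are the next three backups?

May 28 2004, Jun 3 2004, Jun 4 2004

The gap pattern 1, 6, 1, 6, 1, 6 repeats every 2 events.
These are the Thursdays and Fridays of each week.
The following Friday is May 28 2004.
The following Thursday is Jun 3 2004.
Next Friday: Jun 4 2004.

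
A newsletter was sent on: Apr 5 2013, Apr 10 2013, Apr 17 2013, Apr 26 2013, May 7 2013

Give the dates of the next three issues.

The spacing grows by 2 each time: 5, 7, 9, 11 days.
Next gap: 13 days. May 7 2013 + 13 days = May 20 2013.
Next gap: 15 days. May 20 2013 + 15 days = Jun 4 2013.
Next gap: 17 days. Jun 4 2013 + 17 days = Jun 21 2013.

May 20 2013, Jun 4 2013, Jun 21 2013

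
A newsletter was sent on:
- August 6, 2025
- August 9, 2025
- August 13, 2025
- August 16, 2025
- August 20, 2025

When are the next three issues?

August 23, 2025; August 27, 2025; August 30, 2025

Gaps: 3, 4, 3, 4 days — not constant, but cyclic with period 2.
The events fall on every Wednesday and Saturday.
Next Saturday: August 23, 2025.
Next Wednesday: August 27, 2025.
Next Saturday: August 30, 2025.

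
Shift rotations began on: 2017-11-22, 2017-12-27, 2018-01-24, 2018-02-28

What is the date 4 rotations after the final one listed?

2018-06-27

These are Wednesdays at 28- or 35-day spacing (35, 28, 35).
The pattern: 4th Wednesday of the month.
March 2018 — 4th Wednesday is 2018-03-28.
4th Wednesday of April 2018: 2018-04-25.
4th Wednesday of May 2018: 2018-05-23.
4th Wednesday of June 2018: 2018-06-27.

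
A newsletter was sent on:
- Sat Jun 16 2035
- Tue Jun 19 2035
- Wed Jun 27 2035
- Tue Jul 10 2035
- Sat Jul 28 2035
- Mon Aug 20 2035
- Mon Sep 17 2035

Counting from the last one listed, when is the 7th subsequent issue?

Mon Aug 18 2036

The spacing grows by 5 each time: 3, 8, 13, 18, 23, 28 days.
Next gap: 33 days. Mon Sep 17 2035 + 33 days = Sat Oct 20 2035.
Next gap: 38 days. Sat Oct 20 2035 + 38 days = Tue Nov 27 2035.
Next gap: 43 days. Tue Nov 27 2035 + 43 days = Wed Jan 9 2036.
Next gap: 48 days. Wed Jan 9 2036 + 48 days = Tue Feb 26 2036.
Next gap: 53 days. Tue Feb 26 2036 + 53 days = Sat Apr 19 2036.
Next gap: 58 days. Sat Apr 19 2036 + 58 days = Mon Jun 16 2036.
Next gap: 63 days. Mon Jun 16 2036 + 63 days = Mon Aug 18 2036.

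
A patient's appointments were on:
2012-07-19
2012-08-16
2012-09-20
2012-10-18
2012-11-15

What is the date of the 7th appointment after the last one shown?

Gaps: 28, 35, 28, 28 days — a mix of 28 and 35. Every date is a Thursday.
Each is the 3rd Thursday of its month.
December 2012 — 3rd Thursday is 2012-12-20.
3rd Thursday of January 2013: 2013-01-17.
February 2013 — 3rd Thursday is 2013-02-21.
3rd Thursday of March 2013: 2013-03-21.
3rd Thursday of April 2013: 2013-04-18.
May 2013 — 3rd Thursday is 2013-05-16.
3rd Thursday of June 2013: 2013-06-20.

2013-06-20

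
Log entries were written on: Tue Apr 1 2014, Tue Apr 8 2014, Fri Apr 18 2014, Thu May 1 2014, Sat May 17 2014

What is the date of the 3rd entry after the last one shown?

Intervals are 7, 10, 13, 16 days — an arithmetic progression with common difference 3.
Next gap: 19 days. Sat May 17 2014 + 19 days = Thu Jun 5 2014.
Next gap: 22 days. Thu Jun 5 2014 + 22 days = Fri Jun 27 2014.
Next gap: 25 days. Fri Jun 27 2014 + 25 days = Tue Jul 22 2014.

Tue Jul 22 2014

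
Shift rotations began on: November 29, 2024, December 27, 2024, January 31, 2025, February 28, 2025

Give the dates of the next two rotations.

March 28, 2025; April 25, 2025

All Fridays; the gaps (28, 35, 28) vary with month length.
This is the last Friday of each month.
Last Friday of March 2025: March 28, 2025.
April 2025 ends with Friday April 25, 2025.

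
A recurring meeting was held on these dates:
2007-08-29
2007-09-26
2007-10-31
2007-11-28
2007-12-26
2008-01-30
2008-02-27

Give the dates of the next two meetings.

2008-03-26, 2008-04-30

Every date is a Wednesday; gaps 28, 35, 28, 28, 35, 28 days.
Each is the last Wednesday of its month (at least one falls on the 29th or later, ruling out '4th Wednesday').
Last Wednesday of March 2008: 2008-03-26.
Last Wednesday of April 2008: 2008-04-30.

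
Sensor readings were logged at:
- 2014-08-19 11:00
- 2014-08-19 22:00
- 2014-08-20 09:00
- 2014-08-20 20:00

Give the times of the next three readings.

2014-08-21 07:00, 2014-08-21 18:00, 2014-08-22 05:00

Spacing: 11, 11, 11 h — constant 11 h.
2014-08-20 20:00 + 11 h = 2014-08-21 07:00.
2014-08-21 07:00 + 11 h = 2014-08-21 18:00.
2014-08-21 18:00 + 11 h = 2014-08-22 05:00.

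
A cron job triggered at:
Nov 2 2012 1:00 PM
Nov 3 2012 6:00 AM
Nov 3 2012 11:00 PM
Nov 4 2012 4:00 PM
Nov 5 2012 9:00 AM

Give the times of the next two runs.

The interval is a steady 17 hours (17, 17, 17, 17).
Nov 5 2012 9:00 AM + 17 h = Nov 6 2012 2:00 AM.
Nov 6 2012 2:00 AM + 17 h = Nov 6 2012 7:00 PM.

Nov 6 2012 2:00 AM, Nov 6 2012 7:00 PM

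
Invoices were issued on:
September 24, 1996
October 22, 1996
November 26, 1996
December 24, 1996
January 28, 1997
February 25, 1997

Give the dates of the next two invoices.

March 25, 1997; April 22, 1997

Gaps: 28, 35, 28, 35, 28 days — a mix of 28 and 35. Every date is a Tuesday.
Each is the 4th Tuesday of its month.
March 1997 — 4th Tuesday is March 25, 1997.
April 1997 — 4th Tuesday is April 22, 1997.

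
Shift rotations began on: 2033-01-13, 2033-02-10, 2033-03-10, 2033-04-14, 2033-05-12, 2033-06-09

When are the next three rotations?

2033-07-14, 2033-08-11, 2033-09-08

These are Thursdays at 28- or 35-day spacing (28, 28, 35, 28, 28).
The pattern: 2nd Thursday of the month.
July 2033 — 2nd Thursday is 2033-07-14.
2nd Thursday of August 2033: 2033-08-11.
September 2033 — 2nd Thursday is 2033-09-08.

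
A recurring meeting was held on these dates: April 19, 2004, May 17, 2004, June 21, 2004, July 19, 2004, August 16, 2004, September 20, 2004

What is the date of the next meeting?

October 18, 2004

Gaps: 28, 35, 28, 28, 35 days — a mix of 28 and 35. Every date is a Monday.
Each is the 3rd Monday of its month.
3rd Monday of October 2004: October 18, 2004.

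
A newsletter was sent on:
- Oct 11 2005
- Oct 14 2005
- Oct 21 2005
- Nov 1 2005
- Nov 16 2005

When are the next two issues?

The spacing grows by 4 each time: 3, 7, 11, 15 days.
Next gap: 19 days. Nov 16 2005 + 19 days = Dec 5 2005.
Next gap: 23 days. Dec 5 2005 + 23 days = Dec 28 2005.

Dec 5 2005, Dec 28 2005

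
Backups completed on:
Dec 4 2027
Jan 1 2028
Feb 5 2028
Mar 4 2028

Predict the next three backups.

Apr 1 2028, May 6 2028, Jun 3 2028

Gaps: 28, 35, 28 days — a mix of 28 and 35. Every date is a Saturday.
Each is the 1st Saturday of its month.
1st Saturday of April 2028: Apr 1 2028.
1st Saturday of May 2028: May 6 2028.
1st Saturday of June 2028: Jun 3 2028.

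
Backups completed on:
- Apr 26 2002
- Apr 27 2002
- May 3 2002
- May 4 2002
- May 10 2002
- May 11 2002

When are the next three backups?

May 17 2002, May 18 2002, May 24 2002

Every event lands on a Friday or Saturday (gaps cycle 1, 6, 1, 6, 1).
So the schedule is: every Friday and Saturday.
The following Friday is May 17 2002.
Next Saturday: May 18 2002.
The following Friday is May 24 2002.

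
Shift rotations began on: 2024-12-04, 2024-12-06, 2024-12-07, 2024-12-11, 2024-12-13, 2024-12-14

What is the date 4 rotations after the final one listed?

2024-12-25

Gaps: 2, 1, 4, 2, 1 days — not constant, but cyclic with period 3.
The events fall on every Wednesday, Friday and Saturday.
Next Wednesday: 2024-12-18.
The following Friday is 2024-12-20.
Next Saturday: 2024-12-21.
Next Wednesday: 2024-12-25.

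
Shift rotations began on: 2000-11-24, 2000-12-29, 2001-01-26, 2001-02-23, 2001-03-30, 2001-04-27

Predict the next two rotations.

Every date is a Friday; gaps 35, 28, 28, 35, 28 days.
Each is the last Friday of its month (at least one falls on the 29th or later, ruling out '4th Friday').
May 2001 ends with Friday 2001-05-25.
June 2001 ends with Friday 2001-06-29.

2001-05-25, 2001-06-29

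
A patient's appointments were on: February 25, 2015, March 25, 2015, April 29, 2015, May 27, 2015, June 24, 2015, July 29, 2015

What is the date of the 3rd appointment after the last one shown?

Every date is a Wednesday; gaps 28, 35, 28, 28, 35 days.
Each is the last Wednesday of its month (at least one falls on the 29th or later, ruling out '4th Wednesday').
August 2015 ends with Wednesday August 26, 2015.
September 2015 ends with Wednesday September 30, 2015.
Last Wednesday of October 2015: October 28, 2015.

October 28, 2015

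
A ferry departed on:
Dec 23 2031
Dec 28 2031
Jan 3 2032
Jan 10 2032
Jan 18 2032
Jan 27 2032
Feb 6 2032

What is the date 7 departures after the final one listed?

May 14 2032

Gaps: 5, 6, 7, 8, 9, 10 days — each gap is 1 larger than the previous one.
Next gap: 11 days. Feb 6 2032 + 11 days = Feb 17 2032.
Next gap: 12 days. Feb 17 2032 + 12 days = Feb 29 2032.
Next gap: 13 days. Feb 29 2032 + 13 days = Mar 13 2032.
Next gap: 14 days. Mar 13 2032 + 14 days = Mar 27 2032.
Next gap: 15 days. Mar 27 2032 + 15 days = Apr 11 2032.
Next gap: 16 days. Apr 11 2032 + 16 days = Apr 27 2032.
Next gap: 17 days. Apr 27 2032 + 17 days = May 14 2032.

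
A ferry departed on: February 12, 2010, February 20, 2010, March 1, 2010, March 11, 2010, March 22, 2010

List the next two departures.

April 3, 2010; April 16, 2010

Intervals are 8, 9, 10, 11 days — an arithmetic progression with common difference 1.
Next gap: 12 days. March 22, 2010 + 12 days = April 3, 2010.
Next gap: 13 days. April 3, 2010 + 13 days = April 16, 2010.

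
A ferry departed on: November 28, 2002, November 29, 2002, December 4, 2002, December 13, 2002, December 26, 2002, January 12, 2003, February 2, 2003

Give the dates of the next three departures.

February 27, 2003; March 28, 2003; April 30, 2003

Gaps: 1, 5, 9, 13, 17, 21 days — each gap is 4 larger than the previous one.
Next gap: 25 days. February 2, 2003 + 25 days = February 27, 2003.
Next gap: 29 days. February 27, 2003 + 29 days = March 28, 2003.
Next gap: 33 days. March 28, 2003 + 33 days = April 30, 2003.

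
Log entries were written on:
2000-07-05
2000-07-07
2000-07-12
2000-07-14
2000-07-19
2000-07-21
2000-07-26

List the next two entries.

Every event lands on a Wednesday or Friday (gaps cycle 2, 5, 2, 5, 2, 5).
So the schedule is: every Wednesday and Friday.
The following Friday is 2000-07-28.
The following Wednesday is 2000-08-02.

2000-07-28, 2000-08-02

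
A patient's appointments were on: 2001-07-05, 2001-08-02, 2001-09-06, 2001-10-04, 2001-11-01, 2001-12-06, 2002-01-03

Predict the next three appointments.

These are Thursdays at 28- or 35-day spacing (28, 35, 28, 28, 35, 28).
The pattern: 1st Thursday of the month.
1st Thursday of February 2002: 2002-02-07.
1st Thursday of March 2002: 2002-03-07.
April 2002 — 1st Thursday is 2002-04-04.

2002-02-07, 2002-03-07, 2002-04-04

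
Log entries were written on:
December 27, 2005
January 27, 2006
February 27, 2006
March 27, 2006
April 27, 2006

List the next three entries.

May 27, 2006; June 27, 2006; July 27, 2006

Each date is the 27th; the gaps (31, 31, 28, 31) track the month lengths.
The rule is the 27th of each month.
Next: May 2006 → May 27, 2006.
June 2006: June 27, 2006.
Next: July 2006 → July 27, 2006.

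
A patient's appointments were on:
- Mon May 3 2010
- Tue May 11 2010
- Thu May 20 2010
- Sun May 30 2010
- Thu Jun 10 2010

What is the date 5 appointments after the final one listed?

Thu Aug 19 2010

The spacing grows by 1 each time: 8, 9, 10, 11 days.
Next gap: 12 days. Thu Jun 10 2010 + 12 days = Tue Jun 22 2010.
Next gap: 13 days. Tue Jun 22 2010 + 13 days = Mon Jul 5 2010.
Next gap: 14 days. Mon Jul 5 2010 + 14 days = Mon Jul 19 2010.
Next gap: 15 days. Mon Jul 19 2010 + 15 days = Tue Aug 3 2010.
Next gap: 16 days. Tue Aug 3 2010 + 16 days = Thu Aug 19 2010.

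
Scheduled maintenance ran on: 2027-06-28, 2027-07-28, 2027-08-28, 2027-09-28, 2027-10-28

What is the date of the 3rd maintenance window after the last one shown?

Each date is the 28th; the gaps (30, 31, 31, 30) track the month lengths.
The rule is the 28th of each month.
Next: November 2027 → 2027-11-28.
Next: December 2027 → 2027-12-28.
January 2028: 2028-01-28.

2028-01-28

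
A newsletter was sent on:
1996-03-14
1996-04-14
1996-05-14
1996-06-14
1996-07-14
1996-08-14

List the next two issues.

The day-of-month is always 14 (31, 30, 31, 30, 31 days between events).
So this recurs on the 14th of each month.
Next: September 1996 → 1996-09-14.
Next: October 1996 → 1996-10-14.

1996-09-14, 1996-10-14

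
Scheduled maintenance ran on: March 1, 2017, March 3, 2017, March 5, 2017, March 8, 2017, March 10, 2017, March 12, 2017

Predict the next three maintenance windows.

March 15, 2017; March 17, 2017; March 19, 2017

Every event lands on a Wednesday or Friday or Sunday (gaps cycle 2, 2, 3, 2, 2).
So the schedule is: every Wednesday, Friday and Sunday.
The following Wednesday is March 15, 2017.
The following Friday is March 17, 2017.
The following Sunday is March 19, 2017.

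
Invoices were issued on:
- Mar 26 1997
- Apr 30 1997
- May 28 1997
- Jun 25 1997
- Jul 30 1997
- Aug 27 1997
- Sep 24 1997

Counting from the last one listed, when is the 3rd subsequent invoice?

Dec 31 1997

These are Wednesdays with 35, 28, 28, 35, 28, 28-day gaps.
Each is the final Wednesday of its month — Apr 30 1997 is past the 28th, so '4th Wednesday' doesn't fit.
Last Wednesday of October 1997: Oct 29 1997.
Last Wednesday of November 1997: Nov 26 1997.
Last Wednesday of December 1997: Dec 31 1997.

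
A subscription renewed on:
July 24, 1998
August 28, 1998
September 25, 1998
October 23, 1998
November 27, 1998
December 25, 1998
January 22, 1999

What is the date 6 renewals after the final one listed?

July 23, 1999

All dates are Fridays, 35, 28, 28, 35, 28, 28 days apart.
Specifically, the 4th Friday of each month.
February 1999 — 4th Friday is February 26, 1999.
March 1999 — 4th Friday is March 26, 1999.
4th Friday of April 1999: April 23, 1999.
4th Friday of May 1999: May 28, 1999.
4th Friday of June 1999: June 25, 1999.
July 1999 — 4th Friday is July 23, 1999.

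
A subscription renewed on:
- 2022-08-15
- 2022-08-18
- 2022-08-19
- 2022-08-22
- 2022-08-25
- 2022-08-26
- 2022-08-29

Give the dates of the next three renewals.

The gap pattern 3, 1, 3, 3, 1, 3 repeats every 3 events.
These are the Mondays, Thursdays and Fridays of each week.
The following Thursday is 2022-09-01.
Next Friday: 2022-09-02.
Next Monday: 2022-09-05.

2022-09-01, 2022-09-02, 2022-09-05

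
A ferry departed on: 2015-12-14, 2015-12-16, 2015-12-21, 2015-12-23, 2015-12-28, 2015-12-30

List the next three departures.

2016-01-04, 2016-01-06, 2016-01-11

The gap pattern 2, 5, 2, 5, 2 repeats every 2 events.
These are the Mondays and Wednesdays of each week.
Next Monday: 2016-01-04.
Next Wednesday: 2016-01-06.
The following Monday is 2016-01-11.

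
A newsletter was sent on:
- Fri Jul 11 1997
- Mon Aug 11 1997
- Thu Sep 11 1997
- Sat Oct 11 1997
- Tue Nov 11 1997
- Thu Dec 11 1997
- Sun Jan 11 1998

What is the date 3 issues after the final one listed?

Gaps: 31, 31, 30, 31, 30, 31 days — not constant. Every event is on the 11th of the month.
Pattern: the 11th of each month.
February 1998: Wed Feb 11 1998.
March 1998: Wed Mar 11 1998.
April 1998: Sat Apr 11 1998.

Sat Apr 11 1998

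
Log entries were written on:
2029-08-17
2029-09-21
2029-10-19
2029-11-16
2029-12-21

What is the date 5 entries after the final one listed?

Gaps: 35, 28, 28, 35 days — a mix of 28 and 35. Every date is a Friday.
Each is the 3rd Friday of its month.
3rd Friday of January 2030: 2030-01-18.
3rd Friday of February 2030: 2030-02-15.
March 2030 — 3rd Friday is 2030-03-15.
April 2030 — 3rd Friday is 2030-04-19.
May 2030 — 3rd Friday is 2030-05-17.

2030-05-17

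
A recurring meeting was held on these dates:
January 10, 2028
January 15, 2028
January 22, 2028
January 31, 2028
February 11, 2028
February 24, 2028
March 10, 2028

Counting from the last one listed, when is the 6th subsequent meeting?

The spacing grows by 2 each time: 5, 7, 9, 11, 13, 15 days.
Next gap: 17 days. March 10, 2028 + 17 days = March 27, 2028.
Next gap: 19 days. March 27, 2028 + 19 days = April 15, 2028.
Next gap: 21 days. April 15, 2028 + 21 days = May 6, 2028.
Next gap: 23 days. May 6, 2028 + 23 days = May 29, 2028.
Next gap: 25 days. May 29, 2028 + 25 days = June 23, 2028.
Next gap: 27 days. June 23, 2028 + 27 days = July 20, 2028.

July 20, 2028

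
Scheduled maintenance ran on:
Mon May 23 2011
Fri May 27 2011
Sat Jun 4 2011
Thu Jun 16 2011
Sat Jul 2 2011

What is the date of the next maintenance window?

The spacing grows by 4 each time: 4, 8, 12, 16 days.
Next gap: 20 days. Sat Jul 2 2011 + 20 days = Fri Jul 22 2011.

Fri Jul 22 2011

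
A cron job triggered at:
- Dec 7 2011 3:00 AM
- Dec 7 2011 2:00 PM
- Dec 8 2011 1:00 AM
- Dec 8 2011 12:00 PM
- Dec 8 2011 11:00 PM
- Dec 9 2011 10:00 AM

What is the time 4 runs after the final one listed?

Dec 11 2011 6:00 AM

The interval is a steady 11 hours (11, 11, 11, 11, 11).
Dec 9 2011 10:00 AM + 11 h = Dec 9 2011 9:00 PM.
Dec 9 2011 9:00 PM + 11 h = Dec 10 2011 8:00 AM.
Dec 10 2011 8:00 AM + 11 h = Dec 10 2011 7:00 PM.
Dec 10 2011 7:00 PM + 11 h = Dec 11 2011 6:00 AM.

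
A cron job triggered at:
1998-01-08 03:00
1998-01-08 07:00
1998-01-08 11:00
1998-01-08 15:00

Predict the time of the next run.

1998-01-08 19:00

The interval is a steady 4 hours (4, 4, 4).
1998-01-08 15:00 + 4 h = 1998-01-08 19:00.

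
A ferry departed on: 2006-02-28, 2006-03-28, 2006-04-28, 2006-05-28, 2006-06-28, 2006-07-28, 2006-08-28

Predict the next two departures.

Gaps: 28, 31, 30, 31, 30, 31 days — not constant. Every event is on the 28th of the month.
Pattern: the 28th of each month.
September 2006: 2006-09-28.
Next: October 2006 → 2006-10-28.

2006-09-28, 2006-10-28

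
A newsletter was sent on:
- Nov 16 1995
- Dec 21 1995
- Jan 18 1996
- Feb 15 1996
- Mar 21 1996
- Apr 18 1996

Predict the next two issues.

These are Thursdays at 28- or 35-day spacing (35, 28, 28, 35, 28).
The pattern: 3rd Thursday of the month.
3rd Thursday of May 1996: May 16 1996.
June 1996 — 3rd Thursday is Jun 20 1996.

May 16 1996, Jun 20 1996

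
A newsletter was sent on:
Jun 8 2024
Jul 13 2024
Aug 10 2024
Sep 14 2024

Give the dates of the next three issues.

Gaps: 35, 28, 35 days — a mix of 28 and 35. Every date is a Saturday.
Each is the 2nd Saturday of its month.
2nd Saturday of October 2024: Oct 12 2024.
November 2024 — 2nd Saturday is Nov 9 2024.
2nd Saturday of December 2024: Dec 14 2024.

Oct 12 2024, Nov 9 2024, Dec 14 2024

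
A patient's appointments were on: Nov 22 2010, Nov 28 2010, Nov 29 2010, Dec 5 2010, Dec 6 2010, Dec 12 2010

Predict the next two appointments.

Gaps: 6, 1, 6, 1, 6 days — not constant, but cyclic with period 2.
The events fall on every Monday and Sunday.
Next Monday: Dec 13 2010.
The following Sunday is Dec 19 2010.

Dec 13 2010, Dec 19 2010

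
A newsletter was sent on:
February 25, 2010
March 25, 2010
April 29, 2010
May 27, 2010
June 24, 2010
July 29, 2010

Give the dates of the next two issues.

Every date is a Thursday; gaps 28, 35, 28, 28, 35 days.
Each is the last Thursday of its month (at least one falls on the 29th or later, ruling out '4th Thursday').
Last Thursday of August 2010: August 26, 2010.
September 2010 ends with Thursday September 30, 2010.

August 26, 2010; September 30, 2010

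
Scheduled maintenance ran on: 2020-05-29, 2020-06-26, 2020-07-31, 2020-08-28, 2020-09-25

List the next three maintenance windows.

Every date is a Friday; gaps 28, 35, 28, 28 days.
Each is the last Friday of its month (at least one falls on the 29th or later, ruling out '4th Friday').
Last Friday of October 2020: 2020-10-30.
Last Friday of November 2020: 2020-11-27.
Last Friday of December 2020: 2020-12-25.

2020-10-30, 2020-11-27, 2020-12-25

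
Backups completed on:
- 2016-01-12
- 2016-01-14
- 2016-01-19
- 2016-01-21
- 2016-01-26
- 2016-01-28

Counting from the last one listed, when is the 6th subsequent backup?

2016-02-18

Gaps: 2, 5, 2, 5, 2 days — not constant, but cyclic with period 2.
The events fall on every Tuesday and Thursday.
Next Tuesday: 2016-02-02.
Next Thursday: 2016-02-04.
Next Tuesday: 2016-02-09.
The following Thursday is 2016-02-11.
Next Tuesday: 2016-02-16.
The following Thursday is 2016-02-18.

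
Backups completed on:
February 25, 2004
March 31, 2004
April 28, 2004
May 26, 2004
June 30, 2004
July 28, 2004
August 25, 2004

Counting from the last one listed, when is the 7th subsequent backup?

These are Wednesdays with 35, 28, 28, 35, 28, 28-day gaps.
Each is the final Wednesday of its month — March 31, 2004 is past the 28th, so '4th Wednesday' doesn't fit.
Last Wednesday of September 2004: September 29, 2004.
October 2004 ends with Wednesday October 27, 2004.
Last Wednesday of November 2004: November 24, 2004.
Last Wednesday of December 2004: December 29, 2004.
Last Wednesday of January 2005: January 26, 2005.
February 2005 ends with Wednesday February 23, 2005.
March 2005 ends with Wednesday March 30, 2005.

March 30, 2005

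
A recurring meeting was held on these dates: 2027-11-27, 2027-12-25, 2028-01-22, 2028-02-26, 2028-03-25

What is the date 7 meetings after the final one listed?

All dates are Saturdays, 28, 28, 35, 28 days apart.
Specifically, the 4th Saturday of each month.
4th Saturday of April 2028: 2028-04-22.
4th Saturday of May 2028: 2028-05-27.
4th Saturday of June 2028: 2028-06-24.
July 2028 — 4th Saturday is 2028-07-22.
August 2028 — 4th Saturday is 2028-08-26.
4th Saturday of September 2028: 2028-09-23.
4th Saturday of October 2028: 2028-10-28.

2028-10-28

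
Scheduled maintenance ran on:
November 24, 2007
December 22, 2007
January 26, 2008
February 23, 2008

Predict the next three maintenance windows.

March 22, 2008; April 26, 2008; May 24, 2008

All dates are Saturdays, 28, 35, 28 days apart.
Specifically, the 4th Saturday of each month.
4th Saturday of March 2008: March 22, 2008.
4th Saturday of April 2008: April 26, 2008.
May 2008 — 4th Saturday is May 24, 2008.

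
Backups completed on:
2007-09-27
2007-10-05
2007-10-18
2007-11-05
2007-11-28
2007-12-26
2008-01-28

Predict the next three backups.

2008-03-06, 2008-04-18, 2008-06-05

Gaps: 8, 13, 18, 23, 28, 33 days — each gap is 5 larger than the previous one.
Next gap: 38 days. 2008-01-28 + 38 days = 2008-03-06.
Next gap: 43 days. 2008-03-06 + 43 days = 2008-04-18.
Next gap: 48 days. 2008-04-18 + 48 days = 2008-06-05.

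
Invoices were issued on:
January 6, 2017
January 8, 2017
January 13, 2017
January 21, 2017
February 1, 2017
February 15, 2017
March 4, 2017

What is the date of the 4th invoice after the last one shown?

Gaps: 2, 5, 8, 11, 14, 17 days — each gap is 3 larger than the previous one.
Next gap: 20 days. March 4, 2017 + 20 days = March 24, 2017.
Next gap: 23 days. March 24, 2017 + 23 days = April 16, 2017.
Next gap: 26 days. April 16, 2017 + 26 days = May 12, 2017.
Next gap: 29 days. May 12, 2017 + 29 days = June 10, 2017.

June 10, 2017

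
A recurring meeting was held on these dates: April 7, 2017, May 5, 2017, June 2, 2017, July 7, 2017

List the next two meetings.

August 4, 2017; September 1, 2017

Gaps: 28, 28, 35 days — a mix of 28 and 35. Every date is a Friday.
Each is the 1st Friday of its month.
1st Friday of August 2017: August 4, 2017.
1st Friday of September 2017: September 1, 2017.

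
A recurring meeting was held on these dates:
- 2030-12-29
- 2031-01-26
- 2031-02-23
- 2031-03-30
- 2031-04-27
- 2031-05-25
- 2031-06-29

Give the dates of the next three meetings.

2031-07-27, 2031-08-31, 2031-09-28

Every date is a Sunday; gaps 28, 28, 35, 28, 28, 35 days.
Each is the last Sunday of its month (at least one falls on the 29th or later, ruling out '4th Sunday').
Last Sunday of July 2031: 2031-07-27.
Last Sunday of August 2031: 2031-08-31.
September 2031 ends with Sunday 2031-09-28.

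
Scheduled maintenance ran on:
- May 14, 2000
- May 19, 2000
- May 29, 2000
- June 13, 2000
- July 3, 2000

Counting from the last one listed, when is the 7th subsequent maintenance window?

The spacing grows by 5 each time: 5, 10, 15, 20 days.
Next gap: 25 days. July 3, 2000 + 25 days = July 28, 2000.
Next gap: 30 days. July 28, 2000 + 30 days = August 27, 2000.
Next gap: 35 days. August 27, 2000 + 35 days = October 1, 2000.
Next gap: 40 days. October 1, 2000 + 40 days = November 10, 2000.
Next gap: 45 days. November 10, 2000 + 45 days = December 25, 2000.
Next gap: 50 days. December 25, 2000 + 50 days = February 13, 2001.
Next gap: 55 days. February 13, 2001 + 55 days = April 9, 2001.

April 9, 2001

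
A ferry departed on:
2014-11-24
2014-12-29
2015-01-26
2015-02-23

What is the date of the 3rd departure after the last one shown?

All Mondays; the gaps (35, 28, 28) vary with month length.
This is the last Monday of each month.
Last Monday of March 2015: 2015-03-30.
Last Monday of April 2015: 2015-04-27.
Last Monday of May 2015: 2015-05-25.

2015-05-25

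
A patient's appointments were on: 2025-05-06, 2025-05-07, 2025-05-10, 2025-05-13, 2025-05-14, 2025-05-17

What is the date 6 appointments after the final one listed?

The gap pattern 1, 3, 3, 1, 3 repeats every 3 events.
These are the Tuesdays, Wednesdays and Saturdays of each week.
Next Tuesday: 2025-05-20.
The following Wednesday is 2025-05-21.
The following Saturday is 2025-05-24.
The following Tuesday is 2025-05-27.
Next Wednesday: 2025-05-28.
Next Saturday: 2025-05-31.

2025-05-31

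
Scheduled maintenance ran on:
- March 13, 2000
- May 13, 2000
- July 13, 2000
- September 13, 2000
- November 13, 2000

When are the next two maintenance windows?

The day-of-month is always 13 (61, 61, 62, 61 days between events).
So this recurs on the 13th of every 2 months.
Next: January 2001 → January 13, 2001.
March 2001: March 13, 2001.

January 13, 2001; March 13, 2001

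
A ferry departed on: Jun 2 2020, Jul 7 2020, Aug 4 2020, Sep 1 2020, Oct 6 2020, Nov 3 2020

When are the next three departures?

Gaps: 35, 28, 28, 35, 28 days — a mix of 28 and 35. Every date is a Tuesday.
Each is the 1st Tuesday of its month.
1st Tuesday of December 2020: Dec 1 2020.
1st Tuesday of January 2021: Jan 5 2021.
1st Tuesday of February 2021: Feb 2 2021.

Dec 1 2020, Jan 5 2021, Feb 2 2021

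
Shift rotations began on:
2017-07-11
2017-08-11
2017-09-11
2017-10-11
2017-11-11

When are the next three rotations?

2017-12-11, 2018-01-11, 2018-02-11

Gaps: 31, 31, 30, 31 days — not constant. Every event is on the 11th of the month.
Pattern: the 11th of each month.
December 2017: 2017-12-11.
Next: January 2018 → 2018-01-11.
February 2018: 2018-02-11.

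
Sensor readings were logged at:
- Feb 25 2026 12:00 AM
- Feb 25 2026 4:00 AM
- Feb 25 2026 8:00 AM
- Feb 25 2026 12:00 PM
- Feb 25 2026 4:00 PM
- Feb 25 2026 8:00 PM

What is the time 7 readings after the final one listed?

Feb 27 2026 12:00 AM

The interval is a steady 4 hours (4, 4, 4, 4, 4).
Feb 25 2026 8:00 PM + 4 h = Feb 26 2026 12:00 AM.
Feb 26 2026 12:00 AM + 4 h = Feb 26 2026 4:00 AM.
Feb 26 2026 4:00 AM + 4 h = Feb 26 2026 8:00 AM.
Feb 26 2026 8:00 AM + 4 h = Feb 26 2026 12:00 PM.
Feb 26 2026 12:00 PM + 4 h = Feb 26 2026 4:00 PM.
Feb 26 2026 4:00 PM + 4 h = Feb 26 2026 8:00 PM.
Feb 26 2026 8:00 PM + 4 h = Feb 27 2026 12:00 AM.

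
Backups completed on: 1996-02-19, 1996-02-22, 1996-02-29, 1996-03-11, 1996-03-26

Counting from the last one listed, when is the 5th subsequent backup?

1996-08-08

Intervals are 3, 7, 11, 15 days — an arithmetic progression with common difference 4.
Next gap: 19 days. 1996-03-26 + 19 days = 1996-04-14.
Next gap: 23 days. 1996-04-14 + 23 days = 1996-05-07.
Next gap: 27 days. 1996-05-07 + 27 days = 1996-06-03.
Next gap: 31 days. 1996-06-03 + 31 days = 1996-07-04.
Next gap: 35 days. 1996-07-04 + 35 days = 1996-08-08.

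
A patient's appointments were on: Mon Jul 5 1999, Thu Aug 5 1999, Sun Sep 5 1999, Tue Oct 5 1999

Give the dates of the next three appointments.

Fri Nov 5 1999, Sun Dec 5 1999, Wed Jan 5 2000

Each date is the 5th; the gaps (31, 31, 30) track the month lengths.
The rule is the 5th of each month.
November 1999: Fri Nov 5 1999.
Next: December 1999 → Sun Dec 5 1999.
Next: January 2000 → Wed Jan 5 2000.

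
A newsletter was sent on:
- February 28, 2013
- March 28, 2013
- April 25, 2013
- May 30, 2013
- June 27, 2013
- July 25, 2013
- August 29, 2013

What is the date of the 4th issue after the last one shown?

December 26, 2013

These are Thursdays with 28, 28, 35, 28, 28, 35-day gaps.
Each is the final Thursday of its month — May 30, 2013 is past the 28th, so '4th Thursday' doesn't fit.
September 2013 ends with Thursday September 26, 2013.
Last Thursday of October 2013: October 31, 2013.
November 2013 ends with Thursday November 28, 2013.
December 2013 ends with Thursday December 26, 2013.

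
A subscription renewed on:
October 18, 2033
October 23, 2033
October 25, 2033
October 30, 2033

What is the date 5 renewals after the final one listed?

The gap pattern 5, 2, 5 repeats every 2 events.
These are the Tuesdays and Sundays of each week.
The following Tuesday is November 1, 2033.
Next Sunday: November 6, 2033.
Next Tuesday: November 8, 2033.
Next Sunday: November 13, 2033.
The following Tuesday is November 15, 2033.

November 15, 2033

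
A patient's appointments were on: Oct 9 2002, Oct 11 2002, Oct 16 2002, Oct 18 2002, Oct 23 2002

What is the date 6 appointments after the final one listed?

Every event lands on a Wednesday or Friday (gaps cycle 2, 5, 2, 5).
So the schedule is: every Wednesday and Friday.
Next Friday: Oct 25 2002.
The following Wednesday is Oct 30 2002.
The following Friday is Nov 1 2002.
The following Wednesday is Nov 6 2002.
Next Friday: Nov 8 2002.
Next Wednesday: Nov 13 2002.

Nov 13 2002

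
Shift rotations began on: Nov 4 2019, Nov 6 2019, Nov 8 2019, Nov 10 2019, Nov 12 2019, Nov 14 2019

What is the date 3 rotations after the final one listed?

The spacing is 2, 2, 2, 2, 2 days — always 2 days.
Nov 14 2019 + 2 days = Nov 16 2019.
Nov 16 2019 + 2 days = Nov 18 2019.
Nov 18 2019 + 2 days = Nov 20 2019.

Nov 20 2019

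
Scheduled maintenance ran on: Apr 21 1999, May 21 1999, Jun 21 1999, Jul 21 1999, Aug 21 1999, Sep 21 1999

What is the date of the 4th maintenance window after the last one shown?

Jan 21 2000

Gaps: 30, 31, 30, 31, 31 days — not constant. Every event is on the 21st of the month.
Pattern: the 21st of each month.
Next: October 1999 → Oct 21 1999.
Next: November 1999 → Nov 21 1999.
December 1999: Dec 21 1999.
January 2000: Jan 21 2000.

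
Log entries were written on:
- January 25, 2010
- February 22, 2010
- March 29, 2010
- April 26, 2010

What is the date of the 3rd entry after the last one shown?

July 26, 2010

These are Mondays with 28, 35, 28-day gaps.
Each is the final Monday of its month — March 29, 2010 is past the 28th, so '4th Monday' doesn't fit.
May 2010 ends with Monday May 31, 2010.
June 2010 ends with Monday June 28, 2010.
Last Monday of July 2010: July 26, 2010.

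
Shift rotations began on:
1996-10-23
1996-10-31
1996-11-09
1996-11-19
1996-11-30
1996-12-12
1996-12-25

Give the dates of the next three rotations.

1997-01-08, 1997-01-23, 1997-02-08

The spacing grows by 1 each time: 8, 9, 10, 11, 12, 13 days.
Next gap: 14 days. 1996-12-25 + 14 days = 1997-01-08.
Next gap: 15 days. 1997-01-08 + 15 days = 1997-01-23.
Next gap: 16 days. 1997-01-23 + 16 days = 1997-02-08.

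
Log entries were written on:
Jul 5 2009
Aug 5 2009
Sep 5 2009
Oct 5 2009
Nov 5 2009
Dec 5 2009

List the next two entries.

The day-of-month is always 5 (31, 31, 30, 31, 30 days between events).
So this recurs on the 5th of each month.
Next: January 2010 → Jan 5 2010.
February 2010: Feb 5 2010.

Jan 5 2010, Feb 5 2010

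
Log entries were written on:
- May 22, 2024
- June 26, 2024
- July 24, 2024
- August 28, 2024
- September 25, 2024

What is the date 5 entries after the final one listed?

February 26, 2025

All dates are Wednesdays, 35, 28, 35, 28 days apart.
Specifically, the 4th Wednesday of each month.
October 2024 — 4th Wednesday is October 23, 2024.
November 2024 — 4th Wednesday is November 27, 2024.
December 2024 — 4th Wednesday is December 25, 2024.
4th Wednesday of January 2025: January 22, 2025.
4th Wednesday of February 2025: February 26, 2025.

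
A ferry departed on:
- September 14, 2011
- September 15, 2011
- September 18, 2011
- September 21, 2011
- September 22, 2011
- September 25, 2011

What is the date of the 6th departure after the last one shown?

October 9, 2011

The gap pattern 1, 3, 3, 1, 3 repeats every 3 events.
These are the Wednesdays, Thursdays and Sundays of each week.
The following Wednesday is September 28, 2011.
Next Thursday: September 29, 2011.
Next Sunday: October 2, 2011.
Next Wednesday: October 5, 2011.
Next Thursday: October 6, 2011.
The following Sunday is October 9, 2011.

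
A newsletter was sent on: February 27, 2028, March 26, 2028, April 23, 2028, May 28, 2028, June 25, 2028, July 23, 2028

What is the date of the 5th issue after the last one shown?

December 24, 2028

All dates are Sundays, 28, 28, 35, 28, 28 days apart.
Specifically, the 4th Sunday of each month.
August 2028 — 4th Sunday is August 27, 2028.
September 2028 — 4th Sunday is September 24, 2028.
4th Sunday of October 2028: October 22, 2028.
November 2028 — 4th Sunday is November 26, 2028.
December 2028 — 4th Sunday is December 24, 2028.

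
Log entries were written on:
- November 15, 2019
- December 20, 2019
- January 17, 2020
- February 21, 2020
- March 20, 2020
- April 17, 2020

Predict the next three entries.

May 15, 2020; June 19, 2020; July 17, 2020

Gaps: 35, 28, 35, 28, 28 days — a mix of 28 and 35. Every date is a Friday.
Each is the 3rd Friday of its month.
May 2020 — 3rd Friday is May 15, 2020.
June 2020 — 3rd Friday is June 19, 2020.
July 2020 — 3rd Friday is July 17, 2020.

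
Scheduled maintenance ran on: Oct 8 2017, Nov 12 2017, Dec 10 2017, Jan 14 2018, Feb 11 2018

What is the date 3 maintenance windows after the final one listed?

May 13 2018

These are Sundays at 28- or 35-day spacing (35, 28, 35, 28).
The pattern: 2nd Sunday of the month.
March 2018 — 2nd Sunday is Mar 11 2018.
April 2018 — 2nd Sunday is Apr 8 2018.
2nd Sunday of May 2018: May 13 2018.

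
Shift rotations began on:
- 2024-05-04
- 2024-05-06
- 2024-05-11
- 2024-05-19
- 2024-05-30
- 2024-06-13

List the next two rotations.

2024-06-30, 2024-07-20

The spacing grows by 3 each time: 2, 5, 8, 11, 14 days.
Next gap: 17 days. 2024-06-13 + 17 days = 2024-06-30.
Next gap: 20 days. 2024-06-30 + 20 days = 2024-07-20.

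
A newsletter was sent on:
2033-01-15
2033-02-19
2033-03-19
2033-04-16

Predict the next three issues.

These are Saturdays at 28- or 35-day spacing (35, 28, 28).
The pattern: 3rd Saturday of the month.
3rd Saturday of May 2033: 2033-05-21.
3rd Saturday of June 2033: 2033-06-18.
3rd Saturday of July 2033: 2033-07-16.

2033-05-21, 2033-06-18, 2033-07-16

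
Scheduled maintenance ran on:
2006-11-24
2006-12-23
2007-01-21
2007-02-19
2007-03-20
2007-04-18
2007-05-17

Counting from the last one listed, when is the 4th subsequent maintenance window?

The spacing is 29, 29, 29, 29, 29, 29 days — always 29 days.
2007-05-17 + 29 days = 2007-06-15.
2007-06-15 + 29 days = 2007-07-14.
2007-07-14 + 29 days = 2007-08-12.
2007-08-12 + 29 days = 2007-09-10.

2007-09-10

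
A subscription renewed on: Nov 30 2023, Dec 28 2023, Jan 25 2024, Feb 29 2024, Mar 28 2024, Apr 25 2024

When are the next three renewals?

May 30 2024, Jun 27 2024, Jul 25 2024

Every date is a Thursday; gaps 28, 28, 35, 28, 28 days.
Each is the last Thursday of its month (at least one falls on the 29th or later, ruling out '4th Thursday').
May 2024 ends with Thursday May 30 2024.
Last Thursday of June 2024: Jun 27 2024.
Last Thursday of July 2024: Jul 25 2024.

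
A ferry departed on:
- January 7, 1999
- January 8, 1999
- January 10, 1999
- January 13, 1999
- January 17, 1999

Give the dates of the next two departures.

January 22, 1999; January 28, 1999

Gaps: 1, 2, 3, 4 days — each gap is 1 larger than the previous one.
Next gap: 5 days. January 17, 1999 + 5 days = January 22, 1999.
Next gap: 6 days. January 22, 1999 + 6 days = January 28, 1999.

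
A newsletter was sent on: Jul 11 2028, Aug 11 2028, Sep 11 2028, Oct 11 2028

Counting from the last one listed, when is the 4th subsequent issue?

Feb 11 2029

Each date is the 11th; the gaps (31, 31, 30) track the month lengths.
The rule is the 11th of each month.
Next: November 2028 → Nov 11 2028.
Next: December 2028 → Dec 11 2028.
Next: January 2029 → Jan 11 2029.
February 2029: Feb 11 2029.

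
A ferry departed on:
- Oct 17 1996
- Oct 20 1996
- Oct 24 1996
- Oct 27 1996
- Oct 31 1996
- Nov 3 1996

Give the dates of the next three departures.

Every event lands on a Thursday or Sunday (gaps cycle 3, 4, 3, 4, 3).
So the schedule is: every Thursday and Sunday.
The following Thursday is Nov 7 1996.
Next Sunday: Nov 10 1996.
The following Thursday is Nov 14 1996.

Nov 7 1996, Nov 10 1996, Nov 14 1996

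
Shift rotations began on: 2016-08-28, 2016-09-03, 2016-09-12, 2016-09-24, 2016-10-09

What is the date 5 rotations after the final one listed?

2017-02-06

Gaps: 6, 9, 12, 15 days — each gap is 3 larger than the previous one.
Next gap: 18 days. 2016-10-09 + 18 days = 2016-10-27.
Next gap: 21 days. 2016-10-27 + 21 days = 2016-11-17.
Next gap: 24 days. 2016-11-17 + 24 days = 2016-12-11.
Next gap: 27 days. 2016-12-11 + 27 days = 2017-01-07.
Next gap: 30 days. 2017-01-07 + 30 days = 2017-02-06.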